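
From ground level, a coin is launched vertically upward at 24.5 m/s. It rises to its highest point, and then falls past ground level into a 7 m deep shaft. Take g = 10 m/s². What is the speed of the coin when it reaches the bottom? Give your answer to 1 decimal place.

27.2 m/s

Phase 1 (rising): v₀ = 24.5 m/s, a = -10 m/s².
v = v₀ + at → t = (0 − 24.5) / -10 = 2.45 s
v² = v₀² + 2aΔx → Δx = (0² − 24.5²)/(2·-10) = 30.0 m

Phase 2 (falling): v₀ = 0 m/s, a = -10 m/s².
Falls 37.0 m from rest: t = √(2·37.0/10) = 2.72 s; v = g·t = 27.2 m/s.
Final speed = 27.2 m/s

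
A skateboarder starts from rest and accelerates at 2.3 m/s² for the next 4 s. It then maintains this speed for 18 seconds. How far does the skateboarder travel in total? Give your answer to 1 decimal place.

184.0 m

Phase 1 (accelerating): v₀ = 0 m/s, a = 2.3 m/s².
v = v₀ + at = 0 + (2.3)(4) = 9.20 m/s
Δx = v₀t + ½at² = 0·4 + 0.5·2.3·4² = 18.4 m

Phase 2 (constant speed): v₀ = 9.20 m/s, a = 0 m/s².
v = v₀ + at = 9.20 + (0)(18) = 9.20 m/s
Δx = v₀t + ½at² = 9.20·18 + 0.5·0·18² = 166 m
Total distance = 18.4 + 166 = 184 m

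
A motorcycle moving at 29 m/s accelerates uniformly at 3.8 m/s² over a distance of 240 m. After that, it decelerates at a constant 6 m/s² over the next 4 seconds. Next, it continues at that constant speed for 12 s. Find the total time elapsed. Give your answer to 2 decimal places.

21.95 s

Phase 1 (accelerating): v₀ = 29.0 m/s, a = 3.8 m/s².
v² = v₀² + 2aΔx = 29.0² + 2·3.8·240 = 2660 → v = 51.6 m/s
t = (v − v₀)/a = (51.6 − 29.0)/3.8 = 5.95 s

Phase 2 (decelerating): v₀ = 51.6 m/s, a = -6 m/s².
v = v₀ + at = 51.6 + (-6)(4) = 27.6 m/s
Δx = v₀t + ½at² = 51.6·4 + 0.5·-6·4² = 158 m

Phase 3 (constant speed): v₀ = 27.6 m/s, a = 0 m/s².
v = v₀ + at = 27.6 + (0)(12) = 27.6 m/s
Δx = v₀t + ½at² = 27.6·12 + 0.5·0·12² = 331 m
Total time = 5.95 + 4.00 + 12.0 = 22.0 s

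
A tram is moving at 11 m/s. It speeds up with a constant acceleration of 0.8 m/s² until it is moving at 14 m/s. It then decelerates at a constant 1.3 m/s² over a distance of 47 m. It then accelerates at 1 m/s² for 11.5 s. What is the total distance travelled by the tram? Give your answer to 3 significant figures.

259 m

Phase 1 (accelerating): v₀ = 11.0 m/s, a = 0.8 m/s².
v = v₀ + at → t = (14 − 11.0) / 0.8 = 3.75 s
v² = v₀² + 2aΔx → Δx = (14² − 11.0²)/(2·0.8) = 46.9 m

Phase 2 (decelerating): v₀ = 14.0 m/s, a = -1.3 m/s².
v² = v₀² + 2aΔx = 14.0² + 2·-1.3·47 = 73.8 → v = 8.59 m/s
t = (v − v₀)/a = (8.59 − 14.0)/-1.3 = 4.16 s

Phase 3 (accelerating): v₀ = 8.59 m/s, a = 1 m/s².
v = v₀ + at = 8.59 + (1)(11.5) = 20.1 m/s
Δx = v₀t + ½at² = 8.59·11.5 + 0.5·1·11.5² = 165 m
Total distance = 46.9 + 47.0 + 165 = 259 m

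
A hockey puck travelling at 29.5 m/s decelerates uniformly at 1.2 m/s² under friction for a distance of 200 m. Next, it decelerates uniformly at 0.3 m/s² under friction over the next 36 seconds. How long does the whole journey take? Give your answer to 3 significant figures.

Phase 1 (decelerating): v₀ = 29.5 m/s, a = -1.2 m/s².
v² = v₀² + 2aΔx = 29.5² + 2·-1.2·200 = 390 → v = 19.8 m/s
t = (v − v₀)/a = (19.8 − 29.5)/-1.2 = 8.12 s

Phase 2 (decelerating): v₀ = 19.8 m/s, a = -0.3 m/s².
v = v₀ + at = 19.8 + (-0.3)(36) = 8.95 m/s
Δx = v₀t + ½at² = 19.8·36 + 0.5·-0.3·36² = 517 m
Total time = 8.12 + 36.0 = 44.1 s

44.1 s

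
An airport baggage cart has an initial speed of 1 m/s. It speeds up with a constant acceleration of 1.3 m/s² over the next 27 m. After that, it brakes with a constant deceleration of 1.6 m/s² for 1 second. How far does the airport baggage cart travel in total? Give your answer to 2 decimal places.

34.64 m

Phase 1 (accelerating): v₀ = 1.00 m/s, a = 1.3 m/s².
v² = v₀² + 2aΔx = 1.00² + 2·1.3·27 = 71.2 → v = 8.44 m/s
t = (v − v₀)/a = (8.44 − 1.00)/1.3 = 5.72 s

Phase 2 (decelerating): v₀ = 8.44 m/s, a = -1.6 m/s².
v = v₀ + at = 8.44 + (-1.6)(1) = 6.84 m/s
Δx = v₀t + ½at² = 8.44·1 + 0.5·-1.6·1² = 7.64 m
Total distance = 27.0 + 7.64 = 34.6 m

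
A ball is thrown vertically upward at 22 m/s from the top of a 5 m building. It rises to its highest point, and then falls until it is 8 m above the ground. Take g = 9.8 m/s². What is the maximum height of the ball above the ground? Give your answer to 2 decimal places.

Phase 1 (rising): v₀ = 22.0 m/s, a = -9.8 m/s².
v = v₀ + at → t = (0 − 22.0) / -9.8 = 2.24 s
v² = v₀² + 2aΔx → Δx = (0² − 22.0²)/(2·-9.8) = 24.7 m
Maximum height = 5 + 24.7 = 29.7 m

29.69 m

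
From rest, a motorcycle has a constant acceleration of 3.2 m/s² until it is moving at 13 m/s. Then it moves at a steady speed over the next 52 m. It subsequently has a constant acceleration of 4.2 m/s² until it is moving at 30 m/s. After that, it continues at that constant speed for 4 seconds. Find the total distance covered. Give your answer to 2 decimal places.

285.43 m

Phase 1 (accelerating): v₀ = 0 m/s, a = 3.2 m/s².
v = v₀ + at → t = (13 − 0) / 3.2 = 4.06 s
v² = v₀² + 2aΔx → Δx = (13² − 0²)/(2·3.2) = 26.4 m

Phase 2 (constant speed): v₀ = 13.0 m/s, a = 0 m/s².
Constant speed: t = d/v = 52/13.0 = 4.00 s

Phase 3 (accelerating): v₀ = 13.0 m/s, a = 4.2 m/s².
v = v₀ + at → t = (30 − 13.0) / 4.2 = 4.05 s
v² = v₀² + 2aΔx → Δx = (30² − 13.0²)/(2·4.2) = 87.0 m

Phase 4 (constant speed): v₀ = 30.0 m/s, a = 0 m/s².
v = v₀ + at = 30.0 + (0)(4) = 30.0 m/s
Δx = v₀t + ½at² = 30.0·4 + 0.5·0·4² = 120 m
Total distance = 26.4 + 52.0 + 87.0 + 120 = 285 m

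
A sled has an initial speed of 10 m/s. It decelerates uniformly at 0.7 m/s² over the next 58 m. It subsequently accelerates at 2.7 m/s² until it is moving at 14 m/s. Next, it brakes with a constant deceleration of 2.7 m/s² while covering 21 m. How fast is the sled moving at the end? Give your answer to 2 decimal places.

9.09 m/s

Phase 1 (decelerating): v₀ = 10.0 m/s, a = -0.7 m/s².
v² = v₀² + 2aΔx = 10.0² + 2·-0.7·58 = 18.8 → v = 4.34 m/s
t = (v − v₀)/a = (4.34 − 10.0)/-0.7 = 8.09 s

Phase 2 (accelerating): v₀ = 4.34 m/s, a = 2.7 m/s².
v = v₀ + at → t = (14 − 4.34) / 2.7 = 3.58 s
v² = v₀² + 2aΔx → Δx = (14² − 4.34²)/(2·2.7) = 32.8 m

Phase 3 (decelerating): v₀ = 14.0 m/s, a = -2.7 m/s².
v² = v₀² + 2aΔx = 14.0² + 2·-2.7·21 = 82.6 → v = 9.09 m/s
t = (v − v₀)/a = (9.09 − 14.0)/-2.7 = 1.82 s
Final speed = 9.09 m/s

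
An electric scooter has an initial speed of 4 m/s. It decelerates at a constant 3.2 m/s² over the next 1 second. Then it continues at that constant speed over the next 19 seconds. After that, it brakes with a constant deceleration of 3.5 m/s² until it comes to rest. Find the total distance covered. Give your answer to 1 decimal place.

Phase 1 (decelerating): v₀ = 4.00 m/s, a = -3.2 m/s².
v = v₀ + at = 4.00 + (-3.2)(1) = 0.800 m/s
Δx = v₀t + ½at² = 4.00·1 + 0.5·-3.2·1² = 2.40 m

Phase 2 (constant speed): v₀ = 0.800 m/s, a = 0 m/s².
v = v₀ + at = 0.800 + (0)(19) = 0.800 m/s
Δx = v₀t + ½at² = 0.800·19 + 0.5·0·19² = 15.2 m

Phase 3 (decelerating): v₀ = 0.800 m/s, a = -3.5 m/s².
v = v₀ + at → t = (0 − 0.800) / -3.5 = 0.229 s
v² = v₀² + 2aΔx → Δx = (0² − 0.800²)/(2·-3.5) = 0.0914 m
Total distance = 2.40 + 15.2 + 0.0914 = 17.7 m

17.7 m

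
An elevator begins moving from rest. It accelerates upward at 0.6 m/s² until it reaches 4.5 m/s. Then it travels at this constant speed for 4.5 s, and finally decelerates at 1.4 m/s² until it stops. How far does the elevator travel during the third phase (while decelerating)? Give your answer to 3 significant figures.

Phase 1 (accelerating): v₀ = 0 m/s, a = 0.6 m/s².
v = v₀ + at → t = (4.5 − 0) / 0.6 = 7.50 s
v² = v₀² + 2aΔx → Δx = (4.5² − 0²)/(2·0.6) = 16.9 m

Phase 2 (constant speed): v₀ = 4.50 m/s, a = 0 m/s².
v = v₀ + at = 4.50 + (0)(4.5) = 4.50 m/s
Δx = v₀t + ½at² = 4.50·4.5 + 0.5·0·4.5² = 20.2 m

Phase 3 (decelerating): v₀ = 4.50 m/s, a = -1.4 m/s².
v = v₀ + at → t = (0 − 4.50) / -1.4 = 3.21 s
v² = v₀² + 2aΔx → Δx = (0² − 4.50²)/(2·-1.4) = 7.23 m
Distance in phase 3 = 7.23 m

7.23 m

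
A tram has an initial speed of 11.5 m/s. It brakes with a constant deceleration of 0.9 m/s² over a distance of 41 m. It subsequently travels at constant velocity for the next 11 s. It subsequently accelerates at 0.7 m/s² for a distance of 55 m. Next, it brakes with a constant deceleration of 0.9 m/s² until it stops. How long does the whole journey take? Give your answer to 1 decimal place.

33.9 s

Phase 1 (decelerating): v₀ = 11.5 m/s, a = -0.9 m/s².
v² = v₀² + 2aΔx = 11.5² + 2·-0.9·41 = 58.5 → v = 7.65 m/s
t = (v − v₀)/a = (7.65 − 11.5)/-0.9 = 4.28 s

Phase 2 (constant speed): v₀ = 7.65 m/s, a = 0 m/s².
v = v₀ + at = 7.65 + (0)(11) = 7.65 m/s
Δx = v₀t + ½at² = 7.65·11 + 0.5·0·11² = 84.1 m

Phase 3 (accelerating): v₀ = 7.65 m/s, a = 0.7 m/s².
v² = v₀² + 2aΔx = 7.65² + 2·0.7·55 = 135 → v = 11.6 m/s
t = (v − v₀)/a = (11.6 − 7.65)/0.7 = 5.70 s

Phase 4 (decelerating): v₀ = 11.6 m/s, a = -0.9 m/s².
v = v₀ + at → t = (0 − 11.6) / -0.9 = 12.9 s
v² = v₀² + 2aΔx → Δx = (0² − 11.6²)/(2·-0.9) = 75.2 m
Total time = 4.28 + 11.0 + 5.70 + 12.9 = 33.9 s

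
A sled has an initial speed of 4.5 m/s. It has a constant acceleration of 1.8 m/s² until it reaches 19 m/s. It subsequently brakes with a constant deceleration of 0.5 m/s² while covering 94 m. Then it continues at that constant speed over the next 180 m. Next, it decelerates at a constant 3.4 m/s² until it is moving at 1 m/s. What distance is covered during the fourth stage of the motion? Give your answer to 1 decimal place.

39.1 m

Phase 1 (accelerating): v₀ = 4.50 m/s, a = 1.8 m/s².
v = v₀ + at → t = (19 − 4.50) / 1.8 = 8.06 s
v² = v₀² + 2aΔx → Δx = (19² − 4.50²)/(2·1.8) = 94.7 m

Phase 2 (decelerating): v₀ = 19.0 m/s, a = -0.5 m/s².
v² = v₀² + 2aΔx = 19.0² + 2·-0.5·94 = 267 → v = 16.3 m/s
t = (v − v₀)/a = (16.3 − 19.0)/-0.5 = 5.32 s

Phase 3 (constant speed): v₀ = 16.3 m/s, a = 0 m/s².
Constant speed: t = d/v = 180/16.3 = 11.0 s

Phase 4 (decelerating): v₀ = 16.3 m/s, a = -3.4 m/s².
v = v₀ + at → t = (1 − 16.3) / -3.4 = 4.51 s
v² = v₀² + 2aΔx → Δx = (1² − 16.3²)/(2·-3.4) = 39.1 m
Distance in phase 4 = 39.1 m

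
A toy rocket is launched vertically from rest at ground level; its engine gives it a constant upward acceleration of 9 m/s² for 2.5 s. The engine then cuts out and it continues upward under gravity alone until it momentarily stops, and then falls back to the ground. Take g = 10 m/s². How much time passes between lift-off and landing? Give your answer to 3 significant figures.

Phase 1 (powered ascent): v₀ = 0 m/s, a = 9 m/s².
v = v₀ + at = 0 + (9)(2.5) = 22.5 m/s
Δx = v₀t + ½at² = 0·2.5 + 0.5·9·2.5² = 28.1 m

Phase 2 (coasting upward): v₀ = 22.5 m/s, a = -10 m/s².
v = v₀ + at → t = (0 − 22.5) / -10 = 2.25 s
v² = v₀² + 2aΔx → Δx = (0² − 22.5²)/(2·-10) = 25.3 m

Phase 3 (free fall): v₀ = 0 m/s, a = -10 m/s².
Falls 53.4 m from rest: t = √(2·53.4/10) = 3.27 s; v = g·t = 32.7 m/s.
Total time = 2.50 + 2.25 + 3.27 = 8.02 s

8.02 s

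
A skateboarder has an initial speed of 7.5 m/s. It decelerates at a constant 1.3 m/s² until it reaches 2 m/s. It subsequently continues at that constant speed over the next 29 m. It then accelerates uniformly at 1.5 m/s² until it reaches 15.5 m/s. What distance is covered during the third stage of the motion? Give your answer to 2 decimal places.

78.75 m

Phase 1 (decelerating): v₀ = 7.50 m/s, a = -1.3 m/s².
v = v₀ + at → t = (2 − 7.50) / -1.3 = 4.23 s
v² = v₀² + 2aΔx → Δx = (2² − 7.50²)/(2·-1.3) = 20.1 m

Phase 2 (constant speed): v₀ = 2.00 m/s, a = 0 m/s².
Constant speed: t = d/v = 29/2.00 = 14.5 s

Phase 3 (accelerating): v₀ = 2.00 m/s, a = 1.5 m/s².
v = v₀ + at → t = (15.5 − 2.00) / 1.5 = 9.00 s
v² = v₀² + 2aΔx → Δx = (15.5² − 2.00²)/(2·1.5) = 78.8 m
Distance in phase 3 = 78.8 m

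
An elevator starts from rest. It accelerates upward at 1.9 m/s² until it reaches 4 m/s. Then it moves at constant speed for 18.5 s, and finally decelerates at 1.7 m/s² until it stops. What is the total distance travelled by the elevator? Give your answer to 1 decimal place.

82.9 m

Phase 1 (accelerating): v₀ = 0 m/s, a = 1.9 m/s².
v = v₀ + at → t = (4 − 0) / 1.9 = 2.11 s
v² = v₀² + 2aΔx → Δx = (4² − 0²)/(2·1.9) = 4.21 m

Phase 2 (constant speed): v₀ = 4.00 m/s, a = 0 m/s².
v = v₀ + at = 4.00 + (0)(18.5) = 4.00 m/s
Δx = v₀t + ½at² = 4.00·18.5 + 0.5·0·18.5² = 74.0 m

Phase 3 (decelerating): v₀ = 4.00 m/s, a = -1.7 m/s².
v = v₀ + at → t = (0 − 4.00) / -1.7 = 2.35 s
v² = v₀² + 2aΔx → Δx = (0² − 4.00²)/(2·-1.7) = 4.71 m
Total distance = 4.21 + 74.0 + 4.71 = 82.9 m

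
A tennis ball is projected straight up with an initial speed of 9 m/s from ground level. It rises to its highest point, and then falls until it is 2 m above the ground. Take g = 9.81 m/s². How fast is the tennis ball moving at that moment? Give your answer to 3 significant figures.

6.46 m/s

Phase 1 (rising): v₀ = 9.00 m/s, a = -9.81 m/s².
v = v₀ + at → t = (0 − 9.00) / -9.81 = 0.917 s
v² = v₀² + 2aΔx → Δx = (0² − 9.00²)/(2·-9.81) = 4.13 m

Phase 2 (falling): v₀ = 0 m/s, a = -9.81 m/s².
Falls 2.13 m from rest: t = √(2·2.13/9.81) = 0.659 s; v = g·t = 6.46 m/s.
Final speed = 6.46 m/s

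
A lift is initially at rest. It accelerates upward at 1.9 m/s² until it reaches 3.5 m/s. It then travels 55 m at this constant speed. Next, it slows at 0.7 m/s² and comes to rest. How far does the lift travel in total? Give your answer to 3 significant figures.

67.0 m

Phase 1 (accelerating): v₀ = 0 m/s, a = 1.9 m/s².
v = v₀ + at → t = (3.5 − 0) / 1.9 = 1.84 s
v² = v₀² + 2aΔx → Δx = (3.5² − 0²)/(2·1.9) = 3.22 m

Phase 2 (constant speed): v₀ = 3.50 m/s, a = 0 m/s².
Constant speed: t = d/v = 55/3.50 = 15.7 s

Phase 3 (decelerating): v₀ = 3.50 m/s, a = -0.7 m/s².
v = v₀ + at → t = (0 − 3.50) / -0.7 = 5.00 s
v² = v₀² + 2aΔx → Δx = (0² − 3.50²)/(2·-0.7) = 8.75 m
Total distance = 3.22 + 55.0 + 8.75 = 67.0 m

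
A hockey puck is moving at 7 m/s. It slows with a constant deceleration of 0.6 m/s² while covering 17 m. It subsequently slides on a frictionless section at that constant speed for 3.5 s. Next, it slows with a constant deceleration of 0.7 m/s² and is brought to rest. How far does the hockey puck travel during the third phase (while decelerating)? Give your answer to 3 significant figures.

Phase 1 (decelerating): v₀ = 7.00 m/s, a = -0.6 m/s².
v² = v₀² + 2aΔx = 7.00² + 2·-0.6·17 = 28.6 → v = 5.35 m/s
t = (v − v₀)/a = (5.35 − 7.00)/-0.6 = 2.75 s

Phase 2 (constant speed): v₀ = 5.35 m/s, a = 0 m/s².
v = v₀ + at = 5.35 + (0)(3.5) = 5.35 m/s
Δx = v₀t + ½at² = 5.35·3.5 + 0.5·0·3.5² = 18.7 m

Phase 3 (decelerating): v₀ = 5.35 m/s, a = -0.7 m/s².
v = v₀ + at → t = (0 − 5.35) / -0.7 = 7.64 s
v² = v₀² + 2aΔx → Δx = (0² − 5.35²)/(2·-0.7) = 20.4 m
Distance in phase 3 = 20.4 m

20.4 m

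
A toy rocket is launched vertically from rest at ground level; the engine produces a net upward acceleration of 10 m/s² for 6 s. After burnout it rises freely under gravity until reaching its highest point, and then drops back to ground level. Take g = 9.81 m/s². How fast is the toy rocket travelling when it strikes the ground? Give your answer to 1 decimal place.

84.4 m/s

Phase 1 (powered ascent): v₀ = 0 m/s, a = 10 m/s².
v = v₀ + at = 0 + (10)(6) = 60.0 m/s
Δx = v₀t + ½at² = 0·6 + 0.5·10·6² = 180 m

Phase 2 (coasting upward): v₀ = 60.0 m/s, a = -9.81 m/s².
v = v₀ + at → t = (0 − 60.0) / -9.81 = 6.12 s
v² = v₀² + 2aΔx → Δx = (0² − 60.0²)/(2·-9.81) = 183 m

Phase 3 (free fall): v₀ = 0 m/s, a = -9.81 m/s².
Falls 363 m from rest: t = √(2·363/9.81) = 8.61 s; v = g·t = 84.4 m/s.
Impact speed = 84.4 m/s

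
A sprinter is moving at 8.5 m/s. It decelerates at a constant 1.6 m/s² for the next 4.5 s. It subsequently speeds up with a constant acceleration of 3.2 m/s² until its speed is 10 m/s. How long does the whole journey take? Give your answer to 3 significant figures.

7.22 s

Phase 1 (decelerating): v₀ = 8.50 m/s, a = -1.6 m/s².
v = v₀ + at = 8.50 + (-1.6)(4.5) = 1.30 m/s
Δx = v₀t + ½at² = 8.50·4.5 + 0.5·-1.6·4.5² = 22.1 m

Phase 2 (accelerating): v₀ = 1.30 m/s, a = 3.2 m/s².
v = v₀ + at → t = (10 − 1.30) / 3.2 = 2.72 s
v² = v₀² + 2aΔx → Δx = (10² − 1.30²)/(2·3.2) = 15.4 m
Total time = 4.50 + 2.72 = 7.22 s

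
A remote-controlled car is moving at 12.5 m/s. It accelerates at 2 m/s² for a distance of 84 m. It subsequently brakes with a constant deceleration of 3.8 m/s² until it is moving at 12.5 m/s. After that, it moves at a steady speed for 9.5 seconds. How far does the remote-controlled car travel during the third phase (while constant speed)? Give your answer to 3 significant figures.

Phase 1 (accelerating): v₀ = 12.5 m/s, a = 2 m/s².
v² = v₀² + 2aΔx = 12.5² + 2·2·84 = 492 → v = 22.2 m/s
t = (v − v₀)/a = (22.2 − 12.5)/2 = 4.84 s

Phase 2 (decelerating): v₀ = 22.2 m/s, a = -3.8 m/s².
v = v₀ + at → t = (12.5 − 22.2) / -3.8 = 2.55 s
v² = v₀² + 2aΔx → Δx = (12.5² − 22.2²)/(2·-3.8) = 44.2 m

Phase 3 (constant speed): v₀ = 12.5 m/s, a = 0 m/s².
v = v₀ + at = 12.5 + (0)(9.5) = 12.5 m/s
Δx = v₀t + ½at² = 12.5·9.5 + 0.5·0·9.5² = 119 m
Distance in phase 3 = 119 m

119 m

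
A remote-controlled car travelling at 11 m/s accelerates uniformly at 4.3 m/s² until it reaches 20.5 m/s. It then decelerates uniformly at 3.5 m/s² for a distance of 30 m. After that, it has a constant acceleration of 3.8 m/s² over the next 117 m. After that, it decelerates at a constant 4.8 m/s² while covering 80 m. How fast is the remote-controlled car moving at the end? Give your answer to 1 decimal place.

18.2 m/s

Phase 1 (accelerating): v₀ = 11.0 m/s, a = 4.3 m/s².
v = v₀ + at → t = (20.5 − 11.0) / 4.3 = 2.21 s
v² = v₀² + 2aΔx → Δx = (20.5² − 11.0²)/(2·4.3) = 34.8 m

Phase 2 (decelerating): v₀ = 20.5 m/s, a = -3.5 m/s².
v² = v₀² + 2aΔx = 20.5² + 2·-3.5·30 = 210 → v = 14.5 m/s
t = (v − v₀)/a = (14.5 − 20.5)/-3.5 = 1.71 s

Phase 3 (accelerating): v₀ = 14.5 m/s, a = 3.8 m/s².
v² = v₀² + 2aΔx = 14.5² + 2·3.8·117 = 1100 → v = 33.2 m/s
t = (v − v₀)/a = (33.2 − 14.5)/3.8 = 4.91 s

Phase 4 (decelerating): v₀ = 33.2 m/s, a = -4.8 m/s².
v² = v₀² + 2aΔx = 33.2² + 2·-4.8·80 = 331 → v = 18.2 m/s
t = (v − v₀)/a = (18.2 − 33.2)/-4.8 = 3.12 s
Final speed = 18.2 m/s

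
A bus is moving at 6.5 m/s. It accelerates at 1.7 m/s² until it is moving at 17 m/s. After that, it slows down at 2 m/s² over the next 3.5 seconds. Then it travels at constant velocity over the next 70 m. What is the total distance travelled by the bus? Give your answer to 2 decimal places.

Phase 1 (accelerating): v₀ = 6.50 m/s, a = 1.7 m/s².
v = v₀ + at → t = (17 − 6.50) / 1.7 = 6.18 s
v² = v₀² + 2aΔx → Δx = (17² − 6.50²)/(2·1.7) = 72.6 m

Phase 2 (decelerating): v₀ = 17.0 m/s, a = -2 m/s².
v = v₀ + at = 17.0 + (-2)(3.5) = 10.0 m/s
Δx = v₀t + ½at² = 17.0·3.5 + 0.5·-2·3.5² = 47.2 m

Phase 3 (constant speed): v₀ = 10.0 m/s, a = 0 m/s².
Constant speed: t = d/v = 70/10.0 = 7.00 s
Total distance = 72.6 + 47.2 + 70.0 = 190 m

189.82 m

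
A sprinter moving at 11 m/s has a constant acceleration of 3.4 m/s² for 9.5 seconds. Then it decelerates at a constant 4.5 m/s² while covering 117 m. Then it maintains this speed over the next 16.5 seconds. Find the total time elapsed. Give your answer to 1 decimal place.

29.3 s

Phase 1 (accelerating): v₀ = 11.0 m/s, a = 3.4 m/s².
v = v₀ + at = 11.0 + (3.4)(9.5) = 43.3 m/s
Δx = v₀t + ½at² = 11.0·9.5 + 0.5·3.4·9.5² = 258 m

Phase 2 (decelerating): v₀ = 43.3 m/s, a = -4.5 m/s².
v² = v₀² + 2aΔx = 43.3² + 2·-4.5·117 = 822 → v = 28.7 m/s
t = (v − v₀)/a = (28.7 − 43.3)/-4.5 = 3.25 s

Phase 3 (constant speed): v₀ = 28.7 m/s, a = 0 m/s².
v = v₀ + at = 28.7 + (0)(16.5) = 28.7 m/s
Δx = v₀t + ½at² = 28.7·16.5 + 0.5·0·16.5² = 473 m
Total time = 9.50 + 3.25 + 16.5 = 29.3 s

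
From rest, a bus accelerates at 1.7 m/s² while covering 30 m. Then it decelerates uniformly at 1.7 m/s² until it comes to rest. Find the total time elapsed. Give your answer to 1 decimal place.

11.9 s

Phase 1 (accelerating): v₀ = 0 m/s, a = 1.7 m/s².
v² = v₀² + 2aΔx = 0² + 2·1.7·30 = 102 → v = 10.1 m/s
t = (v − v₀)/a = (10.1 − 0)/1.7 = 5.94 s

Phase 2 (decelerating): v₀ = 10.1 m/s, a = -1.7 m/s².
v = v₀ + at → t = (0 − 10.1) / -1.7 = 5.94 s
v² = v₀² + 2aΔx → Δx = (0² − 10.1²)/(2·-1.7) = 30.0 m
Total time = 5.94 + 5.94 = 11.9 s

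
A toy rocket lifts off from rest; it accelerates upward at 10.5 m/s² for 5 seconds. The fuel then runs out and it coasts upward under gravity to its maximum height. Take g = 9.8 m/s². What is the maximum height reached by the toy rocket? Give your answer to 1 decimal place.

Phase 1 (powered ascent): v₀ = 0 m/s, a = 10.5 m/s².
v = v₀ + at = 0 + (10.5)(5) = 52.5 m/s
Δx = v₀t + ½at² = 0·5 + 0.5·10.5·5² = 131 m

Phase 2 (coasting upward): v₀ = 52.5 m/s, a = -9.8 m/s².
v = v₀ + at → t = (0 − 52.5) / -9.8 = 5.36 s
v² = v₀² + 2aΔx → Δx = (0² − 52.5²)/(2·-9.8) = 141 m
Maximum height = 131 + 141 = 272 m

271.9 m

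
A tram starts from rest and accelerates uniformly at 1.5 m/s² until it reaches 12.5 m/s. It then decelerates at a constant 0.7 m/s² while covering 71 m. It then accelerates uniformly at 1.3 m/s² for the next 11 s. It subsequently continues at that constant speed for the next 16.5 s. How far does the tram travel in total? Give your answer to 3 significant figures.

Phase 1 (accelerating): v₀ = 0 m/s, a = 1.5 m/s².
v = v₀ + at → t = (12.5 − 0) / 1.5 = 8.33 s
v² = v₀² + 2aΔx → Δx = (12.5² − 0²)/(2·1.5) = 52.1 m

Phase 2 (decelerating): v₀ = 12.5 m/s, a = -0.7 m/s².
v² = v₀² + 2aΔx = 12.5² + 2·-0.7·71 = 56.9 → v = 7.54 m/s
t = (v − v₀)/a = (7.54 − 12.5)/-0.7 = 7.09 s

Phase 3 (accelerating): v₀ = 7.54 m/s, a = 1.3 m/s².
v = v₀ + at = 7.54 + (1.3)(11) = 21.8 m/s
Δx = v₀t + ½at² = 7.54·11 + 0.5·1.3·11² = 162 m

Phase 4 (constant speed): v₀ = 21.8 m/s, a = 0 m/s².
v = v₀ + at = 21.8 + (0)(16.5) = 21.8 m/s
Δx = v₀t + ½at² = 21.8·16.5 + 0.5·0·16.5² = 360 m
Total distance = 52.1 + 71.0 + 162 + 360 = 645 m

645 m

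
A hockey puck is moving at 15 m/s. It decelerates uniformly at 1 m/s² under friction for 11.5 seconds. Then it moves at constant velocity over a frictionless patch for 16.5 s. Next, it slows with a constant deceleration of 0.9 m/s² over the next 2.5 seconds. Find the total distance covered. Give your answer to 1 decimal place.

Phase 1 (decelerating): v₀ = 15.0 m/s, a = -1 m/s².
v = v₀ + at = 15.0 + (-1)(11.5) = 3.50 m/s
Δx = v₀t + ½at² = 15.0·11.5 + 0.5·-1·11.5² = 106 m

Phase 2 (constant speed): v₀ = 3.50 m/s, a = 0 m/s².
v = v₀ + at = 3.50 + (0)(16.5) = 3.50 m/s
Δx = v₀t + ½at² = 3.50·16.5 + 0.5·0·16.5² = 57.8 m

Phase 3 (decelerating): v₀ = 3.50 m/s, a = -0.9 m/s².
v = v₀ + at = 3.50 + (-0.9)(2.5) = 1.25 m/s
Δx = v₀t + ½at² = 3.50·2.5 + 0.5·-0.9·2.5² = 5.94 m
Total distance = 106 + 57.8 + 5.94 = 170 m

170.1 m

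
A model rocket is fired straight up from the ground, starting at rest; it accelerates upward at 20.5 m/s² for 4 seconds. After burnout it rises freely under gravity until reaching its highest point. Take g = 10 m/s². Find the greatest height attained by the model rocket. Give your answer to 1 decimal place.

Phase 1 (powered ascent): v₀ = 0 m/s, a = 20.5 m/s².
v = v₀ + at = 0 + (20.5)(4) = 82.0 m/s
Δx = v₀t + ½at² = 0·4 + 0.5·20.5·4² = 164 m

Phase 2 (coasting upward): v₀ = 82.0 m/s, a = -10 m/s².
v = v₀ + at → t = (0 − 82.0) / -10 = 8.20 s
v² = v₀² + 2aΔx → Δx = (0² − 82.0²)/(2·-10) = 336 m
Maximum height = 164 + 336 = 500 m

500.2 m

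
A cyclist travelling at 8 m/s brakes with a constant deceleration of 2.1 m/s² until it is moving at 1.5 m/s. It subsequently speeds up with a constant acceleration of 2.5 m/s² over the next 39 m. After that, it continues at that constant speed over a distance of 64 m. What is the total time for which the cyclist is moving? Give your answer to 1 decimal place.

12.7 s

Phase 1 (decelerating): v₀ = 8.00 m/s, a = -2.1 m/s².
v = v₀ + at → t = (1.5 − 8.00) / -2.1 = 3.10 s
v² = v₀² + 2aΔx → Δx = (1.5² − 8.00²)/(2·-2.1) = 14.7 m

Phase 2 (accelerating): v₀ = 1.50 m/s, a = 2.5 m/s².
v² = v₀² + 2aΔx = 1.50² + 2·2.5·39 = 197 → v = 14.0 m/s
t = (v − v₀)/a = (14.0 − 1.50)/2.5 = 5.02 s

Phase 3 (constant speed): v₀ = 14.0 m/s, a = 0 m/s².
Constant speed: t = d/v = 64/14.0 = 4.56 s
Total time = 3.10 + 5.02 + 4.56 = 12.7 s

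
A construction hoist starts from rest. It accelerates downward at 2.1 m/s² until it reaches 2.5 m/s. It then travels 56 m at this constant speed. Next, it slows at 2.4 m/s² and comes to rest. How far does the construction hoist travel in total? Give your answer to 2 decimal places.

Phase 1 (accelerating): v₀ = 0 m/s, a = 2.1 m/s².
v = v₀ + at → t = (2.5 − 0) / 2.1 = 1.19 s
v² = v₀² + 2aΔx → Δx = (2.5² − 0²)/(2·2.1) = 1.49 m

Phase 2 (constant speed): v₀ = 2.50 m/s, a = 0 m/s².
Constant speed: t = d/v = 56/2.50 = 22.4 s

Phase 3 (decelerating): v₀ = 2.50 m/s, a = -2.4 m/s².
v = v₀ + at → t = (0 − 2.50) / -2.4 = 1.04 s
v² = v₀² + 2aΔx → Δx = (0² − 2.50²)/(2·-2.4) = 1.30 m
Total distance = 1.49 + 56.0 + 1.30 = 58.8 m

58.79 m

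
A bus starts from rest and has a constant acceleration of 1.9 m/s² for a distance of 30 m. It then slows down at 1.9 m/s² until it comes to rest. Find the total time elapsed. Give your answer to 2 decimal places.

11.24 s

Phase 1 (accelerating): v₀ = 0 m/s, a = 1.9 m/s².
v² = v₀² + 2aΔx = 0² + 2·1.9·30 = 114 → v = 10.7 m/s
t = (v − v₀)/a = (10.7 − 0)/1.9 = 5.62 s

Phase 2 (decelerating): v₀ = 10.7 m/s, a = -1.9 m/s².
v = v₀ + at → t = (0 − 10.7) / -1.9 = 5.62 s
v² = v₀² + 2aΔx → Δx = (0² − 10.7²)/(2·-1.9) = 30.0 m
Total time = 5.62 + 5.62 = 11.2 s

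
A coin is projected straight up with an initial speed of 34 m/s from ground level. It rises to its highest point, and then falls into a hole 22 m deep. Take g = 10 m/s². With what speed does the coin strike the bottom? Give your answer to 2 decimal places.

39.95 m/s

Phase 1 (rising): v₀ = 34.0 m/s, a = -10 m/s².
v = v₀ + at → t = (0 − 34.0) / -10 = 3.40 s
v² = v₀² + 2aΔx → Δx = (0² − 34.0²)/(2·-10) = 57.8 m

Phase 2 (falling): v₀ = 0 m/s, a = -10 m/s².
Falls 79.8 m from rest: t = √(2·79.8/10) = 3.99 s; v = g·t = 39.9 m/s.
Final speed = 39.9 m/s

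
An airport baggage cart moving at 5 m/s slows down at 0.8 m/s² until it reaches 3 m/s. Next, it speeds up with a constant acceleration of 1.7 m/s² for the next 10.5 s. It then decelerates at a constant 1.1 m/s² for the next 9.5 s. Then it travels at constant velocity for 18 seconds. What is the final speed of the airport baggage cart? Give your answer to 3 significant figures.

10.4 m/s

Phase 1 (decelerating): v₀ = 5.00 m/s, a = -0.8 m/s².
v = v₀ + at → t = (3 − 5.00) / -0.8 = 2.50 s
v² = v₀² + 2aΔx → Δx = (3² − 5.00²)/(2·-0.8) = 10.0 m

Phase 2 (accelerating): v₀ = 3.00 m/s, a = 1.7 m/s².
v = v₀ + at = 3.00 + (1.7)(10.5) = 20.8 m/s
Δx = v₀t + ½at² = 3.00·10.5 + 0.5·1.7·10.5² = 125 m

Phase 3 (decelerating): v₀ = 20.8 m/s, a = -1.1 m/s².
v = v₀ + at = 20.8 + (-1.1)(9.5) = 10.4 m/s
Δx = v₀t + ½at² = 20.8·9.5 + 0.5·-1.1·9.5² = 148 m

Phase 4 (constant speed): v₀ = 10.4 m/s, a = 0 m/s².
v = v₀ + at = 10.4 + (0)(18) = 10.4 m/s
Δx = v₀t + ½at² = 10.4·18 + 0.5·0·18² = 187 m
Final speed = 10.4 m/s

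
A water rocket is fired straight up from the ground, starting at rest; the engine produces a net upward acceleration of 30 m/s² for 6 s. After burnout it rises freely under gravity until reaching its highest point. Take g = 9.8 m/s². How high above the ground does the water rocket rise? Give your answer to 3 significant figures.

2190 m

Phase 1 (powered ascent): v₀ = 0 m/s, a = 30 m/s².
v = v₀ + at = 0 + (30)(6) = 180 m/s
Δx = v₀t + ½at² = 0·6 + 0.5·30·6² = 540 m

Phase 2 (coasting upward): v₀ = 180 m/s, a = -9.8 m/s².
v = v₀ + at → t = (0 − 180) / -9.8 = 18.4 s
v² = v₀² + 2aΔx → Δx = (0² − 180²)/(2·-9.8) = 1650 m
Maximum height = 540 + 1650 = 2190 m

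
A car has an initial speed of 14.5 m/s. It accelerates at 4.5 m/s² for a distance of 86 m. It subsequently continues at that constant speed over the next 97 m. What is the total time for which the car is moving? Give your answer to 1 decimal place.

Phase 1 (accelerating): v₀ = 14.5 m/s, a = 4.5 m/s².
v² = v₀² + 2aΔx = 14.5² + 2·4.5·86 = 984 → v = 31.4 m/s
t = (v − v₀)/a = (31.4 − 14.5)/4.5 = 3.75 s

Phase 2 (constant speed): v₀ = 31.4 m/s, a = 0 m/s².
Constant speed: t = d/v = 97/31.4 = 3.09 s
Total time = 3.75 + 3.09 = 6.84 s

6.8 s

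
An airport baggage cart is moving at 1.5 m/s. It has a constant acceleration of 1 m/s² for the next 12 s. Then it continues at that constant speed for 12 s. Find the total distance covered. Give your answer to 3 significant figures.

252 m

Phase 1 (accelerating): v₀ = 1.50 m/s, a = 1 m/s².
v = v₀ + at = 1.50 + (1)(12) = 13.5 m/s
Δx = v₀t + ½at² = 1.50·12 + 0.5·1·12² = 90.0 m

Phase 2 (constant speed): v₀ = 13.5 m/s, a = 0 m/s².
v = v₀ + at = 13.5 + (0)(12) = 13.5 m/s
Δx = v₀t + ½at² = 13.5·12 + 0.5·0·12² = 162 m
Total distance = 90.0 + 162 = 252 m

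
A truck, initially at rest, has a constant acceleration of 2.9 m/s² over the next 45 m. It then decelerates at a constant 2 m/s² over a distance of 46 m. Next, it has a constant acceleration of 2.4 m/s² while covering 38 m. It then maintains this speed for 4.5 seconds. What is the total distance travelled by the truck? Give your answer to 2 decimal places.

Phase 1 (accelerating): v₀ = 0 m/s, a = 2.9 m/s².
v² = v₀² + 2aΔx = 0² + 2·2.9·45 = 261 → v = 16.2 m/s
t = (v − v₀)/a = (16.2 − 0)/2.9 = 5.57 s

Phase 2 (decelerating): v₀ = 16.2 m/s, a = -2 m/s².
v² = v₀² + 2aΔx = 16.2² + 2·-2·46 = 77.0 → v = 8.77 m/s
t = (v − v₀)/a = (8.77 − 16.2)/-2 = 3.69 s

Phase 3 (accelerating): v₀ = 8.77 m/s, a = 2.4 m/s².
v² = v₀² + 2aΔx = 8.77² + 2·2.4·38 = 259 → v = 16.1 m/s
t = (v − v₀)/a = (16.1 − 8.77)/2.4 = 3.05 s

Phase 4 (constant speed): v₀ = 16.1 m/s, a = 0 m/s².
v = v₀ + at = 16.1 + (0)(4.5) = 16.1 m/s
Δx = v₀t + ½at² = 16.1·4.5 + 0.5·0·4.5² = 72.5 m
Total distance = 45.0 + 46.0 + 38.0 + 72.5 = 201 m

201.48 m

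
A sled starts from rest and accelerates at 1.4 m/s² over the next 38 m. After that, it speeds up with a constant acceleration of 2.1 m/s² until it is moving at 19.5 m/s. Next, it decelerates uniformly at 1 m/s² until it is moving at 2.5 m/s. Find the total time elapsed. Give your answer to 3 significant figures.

Phase 1 (accelerating): v₀ = 0 m/s, a = 1.4 m/s².
v² = v₀² + 2aΔx = 0² + 2·1.4·38 = 106 → v = 10.3 m/s
t = (v − v₀)/a = (10.3 − 0)/1.4 = 7.37 s

Phase 2 (accelerating): v₀ = 10.3 m/s, a = 2.1 m/s².
v = v₀ + at → t = (19.5 − 10.3) / 2.1 = 4.37 s
v² = v₀² + 2aΔx → Δx = (19.5² − 10.3²)/(2·2.1) = 65.2 m

Phase 3 (decelerating): v₀ = 19.5 m/s, a = -1 m/s².
v = v₀ + at → t = (2.5 − 19.5) / -1 = 17.0 s
v² = v₀² + 2aΔx → Δx = (2.5² − 19.5²)/(2·-1) = 187 m
Total time = 7.37 + 4.37 + 17.0 = 28.7 s

28.7 s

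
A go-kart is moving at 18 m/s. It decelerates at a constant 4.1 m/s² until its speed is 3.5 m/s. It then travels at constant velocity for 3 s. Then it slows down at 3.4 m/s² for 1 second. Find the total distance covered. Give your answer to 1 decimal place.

Phase 1 (decelerating): v₀ = 18.0 m/s, a = -4.1 m/s².
v = v₀ + at → t = (3.5 − 18.0) / -4.1 = 3.54 s
v² = v₀² + 2aΔx → Δx = (3.5² − 18.0²)/(2·-4.1) = 38.0 m

Phase 2 (constant speed): v₀ = 3.50 m/s, a = 0 m/s².
v = v₀ + at = 3.50 + (0)(3) = 3.50 m/s
Δx = v₀t + ½at² = 3.50·3 + 0.5·0·3² = 10.5 m

Phase 3 (decelerating): v₀ = 3.50 m/s, a = -3.4 m/s².
v = v₀ + at = 3.50 + (-3.4)(1) = 0.100 m/s
Δx = v₀t + ½at² = 3.50·1 + 0.5·-3.4·1² = 1.80 m
Total distance = 38.0 + 10.5 + 1.80 = 50.3 m

50.3 m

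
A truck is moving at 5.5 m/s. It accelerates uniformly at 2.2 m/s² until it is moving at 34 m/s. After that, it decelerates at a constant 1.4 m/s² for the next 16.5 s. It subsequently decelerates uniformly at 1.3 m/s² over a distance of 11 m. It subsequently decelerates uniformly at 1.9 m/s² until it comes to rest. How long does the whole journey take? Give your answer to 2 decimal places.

35.53 s

Phase 1 (accelerating): v₀ = 5.50 m/s, a = 2.2 m/s².
v = v₀ + at → t = (34 − 5.50) / 2.2 = 13.0 s
v² = v₀² + 2aΔx → Δx = (34² − 5.50²)/(2·2.2) = 256 m

Phase 2 (decelerating): v₀ = 34.0 m/s, a = -1.4 m/s².
v = v₀ + at = 34.0 + (-1.4)(16.5) = 10.9 m/s
Δx = v₀t + ½at² = 34.0·16.5 + 0.5·-1.4·16.5² = 370 m

Phase 3 (decelerating): v₀ = 10.9 m/s, a = -1.3 m/s².
v² = v₀² + 2aΔx = 10.9² + 2·-1.3·11 = 90.2 → v = 9.50 m/s
t = (v − v₀)/a = (9.50 − 10.9)/-1.3 = 1.08 s

Phase 4 (decelerating): v₀ = 9.50 m/s, a = -1.9 m/s².
v = v₀ + at → t = (0 − 9.50) / -1.9 = 5.00 s
v² = v₀² + 2aΔx → Δx = (0² − 9.50²)/(2·-1.9) = 23.7 m
Total time = 13.0 + 16.5 + 1.08 + 5.00 = 35.5 s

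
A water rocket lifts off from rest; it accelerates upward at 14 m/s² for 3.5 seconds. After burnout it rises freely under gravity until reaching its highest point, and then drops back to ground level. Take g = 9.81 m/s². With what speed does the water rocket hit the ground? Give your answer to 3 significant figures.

63.9 m/s

Phase 1 (powered ascent): v₀ = 0 m/s, a = 14 m/s².
v = v₀ + at = 0 + (14)(3.5) = 49.0 m/s
Δx = v₀t + ½at² = 0·3.5 + 0.5·14·3.5² = 85.8 m

Phase 2 (coasting upward): v₀ = 49.0 m/s, a = -9.81 m/s².
v = v₀ + at → t = (0 − 49.0) / -9.81 = 4.99 s
v² = v₀² + 2aΔx → Δx = (0² − 49.0²)/(2·-9.81) = 122 m

Phase 3 (free fall): v₀ = 0 m/s, a = -9.81 m/s².
Falls 208 m from rest: t = √(2·208/9.81) = 6.51 s; v = g·t = 63.9 m/s.
Impact speed = 63.9 m/s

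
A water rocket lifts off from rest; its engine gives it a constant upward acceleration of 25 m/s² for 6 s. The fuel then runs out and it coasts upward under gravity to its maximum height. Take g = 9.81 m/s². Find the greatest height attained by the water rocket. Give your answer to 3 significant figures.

1600 m

Phase 1 (powered ascent): v₀ = 0 m/s, a = 25 m/s².
v = v₀ + at = 0 + (25)(6) = 150 m/s
Δx = v₀t + ½at² = 0·6 + 0.5·25·6² = 450 m

Phase 2 (coasting upward): v₀ = 150 m/s, a = -9.81 m/s².
v = v₀ + at → t = (0 − 150) / -9.81 = 15.3 s
v² = v₀² + 2aΔx → Δx = (0² − 150²)/(2·-9.81) = 1150 m
Maximum height = 450 + 1150 = 1600 m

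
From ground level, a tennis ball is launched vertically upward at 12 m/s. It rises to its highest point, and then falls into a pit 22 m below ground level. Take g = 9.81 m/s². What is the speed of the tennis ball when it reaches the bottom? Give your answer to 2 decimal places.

Phase 1 (rising): v₀ = 12.0 m/s, a = -9.81 m/s².
v = v₀ + at → t = (0 − 12.0) / -9.81 = 1.22 s
v² = v₀² + 2aΔx → Δx = (0² − 12.0²)/(2·-9.81) = 7.34 m

Phase 2 (falling): v₀ = 0 m/s, a = -9.81 m/s².
Falls 29.3 m from rest: t = √(2·29.3/9.81) = 2.45 s; v = g·t = 24.0 m/s.
Final speed = 24.0 m/s

23.99 m/s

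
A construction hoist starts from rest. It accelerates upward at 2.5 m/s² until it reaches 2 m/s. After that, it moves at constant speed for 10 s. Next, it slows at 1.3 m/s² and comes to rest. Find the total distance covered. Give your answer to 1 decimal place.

22.3 m

Phase 1 (accelerating): v₀ = 0 m/s, a = 2.5 m/s².
v = v₀ + at → t = (2 − 0) / 2.5 = 0.800 s
v² = v₀² + 2aΔx → Δx = (2² − 0²)/(2·2.5) = 0.800 m

Phase 2 (constant speed): v₀ = 2.00 m/s, a = 0 m/s².
v = v₀ + at = 2.00 + (0)(10) = 2.00 m/s
Δx = v₀t + ½at² = 2.00·10 + 0.5·0·10² = 20.0 m

Phase 3 (decelerating): v₀ = 2.00 m/s, a = -1.3 m/s².
v = v₀ + at → t = (0 − 2.00) / -1.3 = 1.54 s
v² = v₀² + 2aΔx → Δx = (0² − 2.00²)/(2·-1.3) = 1.54 m
Total distance = 0.800 + 20.0 + 1.54 = 22.3 m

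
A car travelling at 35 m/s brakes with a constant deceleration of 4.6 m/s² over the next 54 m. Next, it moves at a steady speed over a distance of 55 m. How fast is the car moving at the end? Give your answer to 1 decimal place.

Phase 1 (decelerating): v₀ = 35.0 m/s, a = -4.6 m/s².
v² = v₀² + 2aΔx = 35.0² + 2·-4.6·54 = 728 → v = 27.0 m/s
t = (v − v₀)/a = (27.0 − 35.0)/-4.6 = 1.74 s

Phase 2 (constant speed): v₀ = 27.0 m/s, a = 0 m/s².
Constant speed: t = d/v = 55/27.0 = 2.04 s
Final speed = 27.0 m/s

27.0 m/s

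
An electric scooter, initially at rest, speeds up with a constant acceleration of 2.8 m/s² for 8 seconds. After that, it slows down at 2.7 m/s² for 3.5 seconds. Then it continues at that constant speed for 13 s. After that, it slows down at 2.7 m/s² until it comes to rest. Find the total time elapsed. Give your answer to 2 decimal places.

Phase 1 (accelerating): v₀ = 0 m/s, a = 2.8 m/s².
v = v₀ + at = 0 + (2.8)(8) = 22.4 m/s
Δx = v₀t + ½at² = 0·8 + 0.5·2.8·8² = 89.6 m

Phase 2 (decelerating): v₀ = 22.4 m/s, a = -2.7 m/s².
v = v₀ + at = 22.4 + (-2.7)(3.5) = 12.9 m/s
Δx = v₀t + ½at² = 22.4·3.5 + 0.5·-2.7·3.5² = 61.9 m

Phase 3 (constant speed): v₀ = 12.9 m/s, a = 0 m/s².
v = v₀ + at = 12.9 + (0)(13) = 12.9 m/s
Δx = v₀t + ½at² = 12.9·13 + 0.5·0·13² = 168 m

Phase 4 (decelerating): v₀ = 12.9 m/s, a = -2.7 m/s².
v = v₀ + at → t = (0 − 12.9) / -2.7 = 4.80 s
v² = v₀² + 2aΔx → Δx = (0² − 12.9²)/(2·-2.7) = 31.1 m
Total time = 8.00 + 3.50 + 13.0 + 4.80 = 29.3 s

29.30 s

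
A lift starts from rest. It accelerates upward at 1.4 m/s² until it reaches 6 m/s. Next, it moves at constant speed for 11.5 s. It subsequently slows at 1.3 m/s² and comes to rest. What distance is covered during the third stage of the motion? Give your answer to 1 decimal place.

13.8 m

Phase 1 (accelerating): v₀ = 0 m/s, a = 1.4 m/s².
v = v₀ + at → t = (6 − 0) / 1.4 = 4.29 s
v² = v₀² + 2aΔx → Δx = (6² − 0²)/(2·1.4) = 12.9 m

Phase 2 (constant speed): v₀ = 6.00 m/s, a = 0 m/s².
v = v₀ + at = 6.00 + (0)(11.5) = 6.00 m/s
Δx = v₀t + ½at² = 6.00·11.5 + 0.5·0·11.5² = 69.0 m

Phase 3 (decelerating): v₀ = 6.00 m/s, a = -1.3 m/s².
v = v₀ + at → t = (0 − 6.00) / -1.3 = 4.62 s
v² = v₀² + 2aΔx → Δx = (0² − 6.00²)/(2·-1.3) = 13.8 m
Distance in phase 3 = 13.8 m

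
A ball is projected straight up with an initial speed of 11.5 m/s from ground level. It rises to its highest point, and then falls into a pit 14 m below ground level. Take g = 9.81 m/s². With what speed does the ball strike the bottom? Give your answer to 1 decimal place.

Phase 1 (rising): v₀ = 11.5 m/s, a = -9.81 m/s².
v = v₀ + at → t = (0 − 11.5) / -9.81 = 1.17 s
v² = v₀² + 2aΔx → Δx = (0² − 11.5²)/(2·-9.81) = 6.74 m

Phase 2 (falling): v₀ = 0 m/s, a = -9.81 m/s².
Falls 20.7 m from rest: t = √(2·20.7/9.81) = 2.06 s; v = g·t = 20.2 m/s.
Final speed = 20.2 m/s

20.2 m/s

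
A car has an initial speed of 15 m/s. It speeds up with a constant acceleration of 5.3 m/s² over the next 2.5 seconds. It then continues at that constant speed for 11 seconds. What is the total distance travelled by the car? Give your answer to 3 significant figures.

365 m

Phase 1 (accelerating): v₀ = 15.0 m/s, a = 5.3 m/s².
v = v₀ + at = 15.0 + (5.3)(2.5) = 28.2 m/s
Δx = v₀t + ½at² = 15.0·2.5 + 0.5·5.3·2.5² = 54.1 m

Phase 2 (constant speed): v₀ = 28.2 m/s, a = 0 m/s².
v = v₀ + at = 28.2 + (0)(11) = 28.2 m/s
Δx = v₀t + ½at² = 28.2·11 + 0.5·0·11² = 311 m
Total distance = 54.1 + 311 = 365 m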